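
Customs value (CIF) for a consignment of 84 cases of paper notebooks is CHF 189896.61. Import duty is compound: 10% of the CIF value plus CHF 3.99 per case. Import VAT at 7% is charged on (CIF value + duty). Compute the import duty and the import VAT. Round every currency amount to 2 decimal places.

Ad valorem component: 189896.61 × 10% = 18989.66
Specific component: 84 × 3.99 = 335.16
Import duty = 18989.66 + 335.16 = 19324.82
VAT base = CIF + duty = 189896.61 + 19324.82 = 209221.43
Import VAT = 209221.43 × 7% = 14645.50

Import duty: CHF 19324.82; import VAT: CHF 14645.50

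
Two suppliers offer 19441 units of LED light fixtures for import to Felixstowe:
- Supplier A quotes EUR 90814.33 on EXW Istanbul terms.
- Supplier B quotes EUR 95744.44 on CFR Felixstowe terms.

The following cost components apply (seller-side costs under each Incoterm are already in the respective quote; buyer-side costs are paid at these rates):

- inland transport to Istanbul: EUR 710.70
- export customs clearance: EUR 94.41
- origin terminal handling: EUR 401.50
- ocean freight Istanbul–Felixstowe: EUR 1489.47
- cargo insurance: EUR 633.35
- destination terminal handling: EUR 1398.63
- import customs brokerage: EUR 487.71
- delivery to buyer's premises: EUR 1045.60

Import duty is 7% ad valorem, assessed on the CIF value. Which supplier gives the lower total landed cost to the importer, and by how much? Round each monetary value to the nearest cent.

Supplier A (EXW):
CIF value = EXW price + inland to port + export clearance + origin terminal + freight + insurance = 90814.33 + 710.70 + 94.41 + 401.50 + 1489.47 + 633.35 = 94143.76
Import duty = 94143.76 × 7% = 6590.06
Buyer bears (A): 710.70 + 94.41 + 401.50 + 1489.47 + 633.35 + 1398.63 + 487.71 + 1045.60 = 6261.37
Landed cost (A) = invoice 90814.33 + 6261.37 + duty 6590.06 = 103665.76
Supplier B (CFR):
CIF value = CFR price + insurance = 95744.44 + 633.35 = 96377.79
Import duty = 96377.79 × 7% = 6746.45
Buyer bears (B): 633.35 + 1398.63 + 487.71 + 1045.60 = 3565.29
Landed cost (B) = invoice 95744.44 + 3565.29 + duty 6746.45 = 106056.18
Difference = |103665.76 − 106056.18| = 2390.42

Supplier A is cheaper by EUR 2390.42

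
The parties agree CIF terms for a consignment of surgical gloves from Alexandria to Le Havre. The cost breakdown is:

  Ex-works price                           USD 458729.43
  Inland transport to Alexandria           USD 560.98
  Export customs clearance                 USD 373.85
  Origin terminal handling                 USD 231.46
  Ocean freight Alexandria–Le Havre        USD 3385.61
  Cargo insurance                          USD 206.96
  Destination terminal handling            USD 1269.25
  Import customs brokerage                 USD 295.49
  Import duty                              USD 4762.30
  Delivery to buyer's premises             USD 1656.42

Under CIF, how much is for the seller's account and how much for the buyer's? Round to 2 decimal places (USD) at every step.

CIF: the seller pays costs through ocean freight and marine insurance to the destination port.
Seller's account: goods 458729.43 + inland to port 560.98 + export clearance 373.85 + origin terminal 231.46 + freight 3385.61 + insurance 206.96 = 463488.29
Buyer's account: destination terminal 1269.25 + brokerage 295.49 + duty 4762.30 + delivery 1656.42 = 7983.46

Seller: USD 463488.29; buyer: USD 7983.46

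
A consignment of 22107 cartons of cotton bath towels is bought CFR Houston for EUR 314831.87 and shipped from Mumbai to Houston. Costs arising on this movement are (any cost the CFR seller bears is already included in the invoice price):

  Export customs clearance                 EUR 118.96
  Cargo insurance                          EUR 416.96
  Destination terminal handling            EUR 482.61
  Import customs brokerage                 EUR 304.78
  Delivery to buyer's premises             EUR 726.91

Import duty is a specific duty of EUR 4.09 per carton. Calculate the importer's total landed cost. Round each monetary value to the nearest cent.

CFR: the seller pays costs through ocean freight to the destination port, but not insurance.
Already in the invoice (seller's account under CFR): export clearance — exclude.
CIF value = CFR price + insurance = 314831.87 + 416.96 = 315248.83
Import duty = 22107 × 4.09 = 90417.63
Buyer bears: insurance 416.96 + destination terminal 482.61 + brokerage 304.78 + delivery 726.91 + duty 90417.63 = 92348.89
Landed cost = invoice 314831.87 + 92348.89 = 407180.76

Total landed cost: EUR 407180.76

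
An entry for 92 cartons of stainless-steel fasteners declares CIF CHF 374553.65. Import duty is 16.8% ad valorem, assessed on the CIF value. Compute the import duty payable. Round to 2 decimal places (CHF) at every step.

Import duty = 374553.65 × 16.8% = 62925.01

Import duty: CHF 62925.01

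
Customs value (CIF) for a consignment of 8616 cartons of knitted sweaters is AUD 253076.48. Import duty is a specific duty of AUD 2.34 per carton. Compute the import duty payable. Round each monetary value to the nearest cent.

Import duty: AUD 20161.44

Import duty = 8616 × 2.34 = 20161.44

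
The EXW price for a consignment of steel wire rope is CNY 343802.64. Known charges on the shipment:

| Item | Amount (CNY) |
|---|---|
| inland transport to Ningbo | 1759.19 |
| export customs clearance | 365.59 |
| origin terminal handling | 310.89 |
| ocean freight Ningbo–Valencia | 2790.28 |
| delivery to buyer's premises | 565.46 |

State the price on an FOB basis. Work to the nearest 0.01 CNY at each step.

FOB price: CNY 346238.31

Not relevant to the conversion: delivery, freight — on the buyer under both terms; not part of either seller's price.
From EXW to FOB, the seller additionally bears: inland to port, export clearance, origin terminal.
FOB price = 343802.64 + 1759.19 + 365.59 + 310.89 = 346238.31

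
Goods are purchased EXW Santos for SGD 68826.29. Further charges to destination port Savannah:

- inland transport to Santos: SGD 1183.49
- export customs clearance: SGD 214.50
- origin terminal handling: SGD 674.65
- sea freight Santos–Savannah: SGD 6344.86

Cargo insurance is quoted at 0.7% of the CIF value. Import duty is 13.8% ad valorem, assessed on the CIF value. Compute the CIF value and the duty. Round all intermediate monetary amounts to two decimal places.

CIF value: SGD 77788.31; import duty: SGD 10734.79

Let C be the CIF value. C = EXW price + pre-shipment costs + freight + 0.7% × C
C − 0.7% × C = 68826.29 + 1183.49 + 214.50 + 674.65 + 6344.86
0.993 × C = 77243.79
C = 77243.79 / 0.993 = 77788.31
Insurance premium = 0.7% × 77788.31 = 544.52
Import duty = 77788.31 × 13.8% = 10734.79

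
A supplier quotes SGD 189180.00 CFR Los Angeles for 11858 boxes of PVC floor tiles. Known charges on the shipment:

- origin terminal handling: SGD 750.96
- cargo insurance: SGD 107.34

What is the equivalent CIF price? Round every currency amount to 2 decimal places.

Not relevant to the conversion: origin terminal — on the seller under both CFR and CIF; already in the CFR price and stays in the CIF price.
From CFR to CIF, the seller additionally bears: insurance.
CIF price = 189180.00 + 107.34 = 189287.34

CIF price: SGD 189287.34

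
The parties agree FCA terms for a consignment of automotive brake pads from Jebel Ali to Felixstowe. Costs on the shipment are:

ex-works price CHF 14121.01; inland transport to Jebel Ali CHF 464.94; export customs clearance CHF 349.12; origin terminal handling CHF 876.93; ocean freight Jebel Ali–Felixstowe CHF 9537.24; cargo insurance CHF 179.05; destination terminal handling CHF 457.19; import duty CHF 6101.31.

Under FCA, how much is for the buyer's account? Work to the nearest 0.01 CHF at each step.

FCA: the seller delivers export-cleared goods to the carrier; the buyer bears costs from that point.
Seller's account: goods 14121.01 + inland to port 464.94 + export clearance 349.12 = 14935.07
Buyer's account: origin terminal 876.93 + freight 9537.24 + insurance 179.05 + destination terminal 457.19 + duty 6101.31 = 17151.72

Buyer's account: CHF 17151.72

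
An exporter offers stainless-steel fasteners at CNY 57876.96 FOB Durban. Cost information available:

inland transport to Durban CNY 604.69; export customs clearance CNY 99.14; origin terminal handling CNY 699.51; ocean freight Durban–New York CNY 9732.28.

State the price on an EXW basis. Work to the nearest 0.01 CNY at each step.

Not relevant to the conversion: freight — on the buyer under both terms; not part of either seller's price.
From FOB to EXW, the seller no longer bears: inland to port, export clearance, origin terminal.
EXW price = 57876.96 − 604.69 − 99.14 − 699.51 = 56473.62

EXW price: CNY 56473.62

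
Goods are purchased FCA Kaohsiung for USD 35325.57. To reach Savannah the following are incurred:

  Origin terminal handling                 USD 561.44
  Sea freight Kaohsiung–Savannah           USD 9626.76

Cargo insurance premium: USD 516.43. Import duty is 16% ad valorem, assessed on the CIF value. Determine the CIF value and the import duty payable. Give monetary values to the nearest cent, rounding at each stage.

CIF = FCA price + pre-shipment costs + freight + insurance
CIF = 35325.57 + 561.44 + 9626.76 + 516.43 = 46030.20
Import duty = 46030.20 × 16% = 7364.83

CIF value: USD 46030.20; import duty: USD 7364.83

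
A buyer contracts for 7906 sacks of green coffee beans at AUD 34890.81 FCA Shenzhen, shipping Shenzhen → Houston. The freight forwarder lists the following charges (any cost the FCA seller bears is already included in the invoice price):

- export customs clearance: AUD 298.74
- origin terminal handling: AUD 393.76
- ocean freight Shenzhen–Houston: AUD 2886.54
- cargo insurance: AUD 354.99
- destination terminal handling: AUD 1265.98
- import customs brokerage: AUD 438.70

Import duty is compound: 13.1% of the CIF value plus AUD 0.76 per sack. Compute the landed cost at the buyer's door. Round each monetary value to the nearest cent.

FCA: the seller delivers export-cleared goods to the carrier; the buyer bears costs from that point.
Already in the invoice (seller's account under FCA): export clearance — exclude.
CIF value = FCA price + origin terminal + freight + insurance = 34890.81 + 393.76 + 2886.54 + 354.99 = 38526.10
Ad valorem component: 38526.10 × 13.1% = 5046.92
Specific component: 7906 × 0.76 = 6008.56
Import duty = 5046.92 + 6008.56 = 11055.48
Buyer bears: origin terminal 393.76 + freight 2886.54 + insurance 354.99 + destination terminal 1265.98 + brokerage 438.70 + duty 11055.48 = 16395.45
Landed cost = invoice 34890.81 + 16395.45 = 51286.26

Total landed cost: AUD 51286.26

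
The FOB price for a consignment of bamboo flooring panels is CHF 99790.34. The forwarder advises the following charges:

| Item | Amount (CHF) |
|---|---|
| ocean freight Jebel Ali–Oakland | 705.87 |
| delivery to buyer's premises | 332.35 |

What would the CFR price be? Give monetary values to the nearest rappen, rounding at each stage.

CFR price: CHF 100496.21

Not relevant to the conversion: delivery — on the buyer under both terms; not part of either seller's price.
From FOB to CFR, the seller additionally bears: freight.
CFR price = 99790.34 + 705.87 = 100496.21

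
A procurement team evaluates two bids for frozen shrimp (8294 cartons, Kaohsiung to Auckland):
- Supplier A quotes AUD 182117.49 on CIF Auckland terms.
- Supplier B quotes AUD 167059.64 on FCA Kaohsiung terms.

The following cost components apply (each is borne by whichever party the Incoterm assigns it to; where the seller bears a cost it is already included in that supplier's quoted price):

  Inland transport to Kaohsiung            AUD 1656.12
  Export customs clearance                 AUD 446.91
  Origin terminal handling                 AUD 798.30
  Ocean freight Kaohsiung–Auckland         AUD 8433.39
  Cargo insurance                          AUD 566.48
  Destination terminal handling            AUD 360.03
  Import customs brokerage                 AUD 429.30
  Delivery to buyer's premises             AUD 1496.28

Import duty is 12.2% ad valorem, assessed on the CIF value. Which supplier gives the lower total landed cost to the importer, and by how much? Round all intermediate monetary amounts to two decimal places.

Supplier A (CIF):
The CIF price already equals the CIF value: 182117.49
Import duty = 182117.49 × 12.2% = 22218.33
Buyer bears (A): 360.03 + 429.30 + 1496.28 = 2285.61
Landed cost (A) = invoice 182117.49 + 2285.61 + duty 22218.33 = 206621.43
Supplier B (FCA):
CIF value = FCA price + origin terminal + freight + insurance = 167059.64 + 798.30 + 8433.39 + 566.48 = 176857.81
Import duty = 176857.81 × 12.2% = 21576.65
Buyer bears (B): 798.30 + 8433.39 + 566.48 + 360.03 + 429.30 + 1496.28 = 12083.78
Landed cost (B) = invoice 167059.64 + 12083.78 + duty 21576.65 = 200720.07
Difference = |206621.43 − 200720.07| = 5901.36

Supplier B is cheaper by AUD 5901.36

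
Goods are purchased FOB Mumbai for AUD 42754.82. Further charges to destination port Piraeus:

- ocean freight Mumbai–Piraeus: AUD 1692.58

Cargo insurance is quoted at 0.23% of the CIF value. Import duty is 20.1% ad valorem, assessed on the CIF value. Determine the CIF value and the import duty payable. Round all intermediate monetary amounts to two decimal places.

Let C be the CIF value. C = FOB price + freight + 0.23% × C
C − 0.23% × C = 42754.82 + 1692.58
0.9977 × C = 44447.40
C = 44447.40 / 0.9977 = 44549.86
Insurance premium = 0.23% × 44549.86 = 102.46
Import duty = 44549.86 × 20.1% = 8954.52

CIF value: AUD 44549.86; import duty: AUD 8954.52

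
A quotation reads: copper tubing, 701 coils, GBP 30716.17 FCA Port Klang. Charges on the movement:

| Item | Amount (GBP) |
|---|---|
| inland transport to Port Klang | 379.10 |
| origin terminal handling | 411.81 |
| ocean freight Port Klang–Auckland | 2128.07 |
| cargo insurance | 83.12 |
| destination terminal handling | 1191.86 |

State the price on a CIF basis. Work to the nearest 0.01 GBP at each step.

CIF price: GBP 33339.17

Not relevant to the conversion: inland to port — on the seller under both FCA and CIF; already in the FCA price and stays in the CIF price. destination terminal — on the buyer under both terms; not part of either seller's price.
From FCA to CIF, the seller additionally bears: origin terminal, freight, insurance.
CIF price = 30716.17 + 411.81 + 2128.07 + 83.12 = 33339.17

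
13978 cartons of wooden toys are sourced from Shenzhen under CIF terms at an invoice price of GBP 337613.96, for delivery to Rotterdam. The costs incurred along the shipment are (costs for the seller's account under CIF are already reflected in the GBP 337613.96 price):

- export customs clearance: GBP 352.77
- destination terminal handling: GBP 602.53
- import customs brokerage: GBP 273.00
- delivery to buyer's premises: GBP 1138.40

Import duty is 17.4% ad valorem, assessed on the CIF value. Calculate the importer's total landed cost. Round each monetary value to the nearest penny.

CIF: the seller pays costs through ocean freight and marine insurance to the destination port.
Already in the invoice (seller's account under CIF): export clearance — exclude.
The CIF price already equals the CIF value: 337613.96
Import duty = 337613.96 × 17.4% = 58744.83
Buyer bears: destination terminal 602.53 + brokerage 273.00 + delivery 1138.40 + duty 58744.83 = 60758.76
Landed cost = invoice 337613.96 + 60758.76 = 398372.72

Total landed cost: GBP 398372.72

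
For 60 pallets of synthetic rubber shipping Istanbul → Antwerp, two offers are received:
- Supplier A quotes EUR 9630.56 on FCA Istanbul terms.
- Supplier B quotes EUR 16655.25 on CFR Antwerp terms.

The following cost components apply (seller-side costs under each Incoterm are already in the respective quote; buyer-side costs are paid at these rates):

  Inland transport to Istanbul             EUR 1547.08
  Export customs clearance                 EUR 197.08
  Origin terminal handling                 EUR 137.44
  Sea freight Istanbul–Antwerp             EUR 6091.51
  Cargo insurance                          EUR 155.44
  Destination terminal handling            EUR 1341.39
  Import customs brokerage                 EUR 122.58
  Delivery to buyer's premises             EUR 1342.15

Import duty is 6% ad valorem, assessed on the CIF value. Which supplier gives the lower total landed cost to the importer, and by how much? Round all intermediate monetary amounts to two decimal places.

Supplier A is cheaper by EUR 843.48

Supplier A (FCA):
CIF value = FCA price + origin terminal + freight + insurance = 9630.56 + 137.44 + 6091.51 + 155.44 = 16014.95
Import duty = 16014.95 × 6% = 960.90
Buyer bears (A): 137.44 + 6091.51 + 155.44 + 1341.39 + 122.58 + 1342.15 = 9190.51
Landed cost (A) = invoice 9630.56 + 9190.51 + duty 960.90 = 19781.97
Supplier B (CFR):
CIF value = CFR price + insurance = 16655.25 + 155.44 = 16810.69
Import duty = 16810.69 × 6% = 1008.64
Buyer bears (B): 155.44 + 1341.39 + 122.58 + 1342.15 = 2961.56
Landed cost (B) = invoice 16655.25 + 2961.56 + duty 1008.64 = 20625.45
Difference = |19781.97 − 20625.45| = 843.48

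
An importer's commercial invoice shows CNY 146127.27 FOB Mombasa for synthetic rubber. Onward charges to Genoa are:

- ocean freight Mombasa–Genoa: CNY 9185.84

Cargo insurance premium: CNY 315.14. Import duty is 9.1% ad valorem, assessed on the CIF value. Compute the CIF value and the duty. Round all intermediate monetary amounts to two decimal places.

CIF value: CNY 155628.25; import duty: CNY 14162.17

CIF = FOB price + freight + insurance
CIF = 146127.27 + 9185.84 + 315.14 = 155628.25
Import duty = 155628.25 × 9.1% = 14162.17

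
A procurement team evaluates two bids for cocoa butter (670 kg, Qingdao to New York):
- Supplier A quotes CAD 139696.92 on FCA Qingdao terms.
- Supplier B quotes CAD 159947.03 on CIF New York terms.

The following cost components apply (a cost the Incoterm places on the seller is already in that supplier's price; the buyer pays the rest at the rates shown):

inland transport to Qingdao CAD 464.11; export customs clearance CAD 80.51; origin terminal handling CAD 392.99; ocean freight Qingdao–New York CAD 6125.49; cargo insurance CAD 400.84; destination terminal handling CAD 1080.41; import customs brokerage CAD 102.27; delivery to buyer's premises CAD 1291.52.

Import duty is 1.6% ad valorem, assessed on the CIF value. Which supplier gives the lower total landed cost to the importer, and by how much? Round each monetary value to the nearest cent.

Supplier A is cheaper by CAD 13544.08

Supplier A (FCA):
CIF value = FCA price + origin terminal + freight + insurance = 139696.92 + 392.99 + 6125.49 + 400.84 = 146616.24
Import duty = 146616.24 × 1.6% = 2345.86
Buyer bears (A): 392.99 + 6125.49 + 400.84 + 1080.41 + 102.27 + 1291.52 = 9393.52
Landed cost (A) = invoice 139696.92 + 9393.52 + duty 2345.86 = 151436.30
Supplier B (CIF):
The CIF price already equals the CIF value: 159947.03
Import duty = 159947.03 × 1.6% = 2559.15
Buyer bears (B): 1080.41 + 102.27 + 1291.52 = 2474.20
Landed cost (B) = invoice 159947.03 + 2474.20 + duty 2559.15 = 164980.38
Difference = |151436.30 − 164980.38| = 13544.08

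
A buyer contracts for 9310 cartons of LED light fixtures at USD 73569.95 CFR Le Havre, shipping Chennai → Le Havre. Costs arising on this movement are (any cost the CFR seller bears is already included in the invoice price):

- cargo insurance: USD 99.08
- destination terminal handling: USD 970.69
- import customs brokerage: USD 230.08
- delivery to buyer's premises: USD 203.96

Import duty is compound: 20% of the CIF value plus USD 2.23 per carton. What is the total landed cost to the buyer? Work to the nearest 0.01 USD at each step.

CFR: the seller pays costs through ocean freight to the destination port, but not insurance.
CIF value = CFR price + insurance = 73569.95 + 99.08 = 73669.03
Ad valorem component: 73669.03 × 20% = 14733.81
Specific component: 9310 × 2.23 = 20761.30
Import duty = 14733.81 + 20761.30 = 35495.11
Buyer bears: insurance 99.08 + destination terminal 970.69 + brokerage 230.08 + delivery 203.96 + duty 35495.11 = 36998.92
Landed cost = invoice 73569.95 + 36998.92 = 110568.87

Total landed cost: USD 110568.87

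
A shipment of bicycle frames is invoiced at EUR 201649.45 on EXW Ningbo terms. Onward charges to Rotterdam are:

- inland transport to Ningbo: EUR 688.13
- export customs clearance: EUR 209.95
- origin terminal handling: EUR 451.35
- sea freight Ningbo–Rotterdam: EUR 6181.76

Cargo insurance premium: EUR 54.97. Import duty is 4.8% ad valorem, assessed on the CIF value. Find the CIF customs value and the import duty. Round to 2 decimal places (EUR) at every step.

CIF value: EUR 209235.61; import duty: EUR 10043.31

CIF = EXW price + pre-shipment costs + freight + insurance
CIF = 201649.45 + 688.13 + 209.95 + 451.35 + 6181.76 + 54.97 = 209235.61
Import duty = 209235.61 × 4.8% = 10043.31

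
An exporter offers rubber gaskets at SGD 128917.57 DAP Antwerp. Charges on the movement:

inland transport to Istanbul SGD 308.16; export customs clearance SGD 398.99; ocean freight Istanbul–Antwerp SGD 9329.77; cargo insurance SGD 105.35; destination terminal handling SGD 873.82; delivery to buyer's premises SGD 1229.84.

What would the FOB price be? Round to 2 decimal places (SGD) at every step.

FOB price: SGD 117378.79

Not relevant to the conversion: export clearance, inland to port — on the seller under both DAP and FOB; already in the DAP price and stays in the FOB price.
From DAP to FOB, the seller no longer bears: freight, insurance, destination terminal, delivery.
FOB price = 128917.57 − 9329.77 − 105.35 − 873.82 − 1229.84 = 117378.79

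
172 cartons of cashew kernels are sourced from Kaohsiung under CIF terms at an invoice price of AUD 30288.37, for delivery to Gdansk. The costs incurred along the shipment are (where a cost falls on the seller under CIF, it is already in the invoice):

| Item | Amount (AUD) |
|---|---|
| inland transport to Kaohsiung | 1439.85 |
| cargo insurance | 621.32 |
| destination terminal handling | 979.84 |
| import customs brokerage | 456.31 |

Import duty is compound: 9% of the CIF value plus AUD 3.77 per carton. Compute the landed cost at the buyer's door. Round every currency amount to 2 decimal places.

CIF: the seller pays costs through ocean freight and marine insurance to the destination port.
Already in the invoice (seller's account under CIF): inland to port, insurance — exclude.
The CIF price already equals the CIF value: 30288.37
Ad valorem component: 30288.37 × 9% = 2725.95
Specific component: 172 × 3.77 = 648.44
Import duty = 2725.95 + 648.44 = 3374.39
Buyer bears: destination terminal 979.84 + brokerage 456.31 + duty 3374.39 = 4810.54
Landed cost = invoice 30288.37 + 4810.54 = 35098.91

Total landed cost: AUD 35098.91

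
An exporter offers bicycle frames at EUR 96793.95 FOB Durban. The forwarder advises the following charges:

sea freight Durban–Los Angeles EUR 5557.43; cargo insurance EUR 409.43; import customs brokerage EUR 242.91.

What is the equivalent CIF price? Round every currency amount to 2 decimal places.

CIF price: EUR 102760.81

Not relevant to the conversion: brokerage — on the buyer under both terms; not part of either seller's price.
From FOB to CIF, the seller additionally bears: freight, insurance.
CIF price = 96793.95 + 5557.43 + 409.43 = 102760.81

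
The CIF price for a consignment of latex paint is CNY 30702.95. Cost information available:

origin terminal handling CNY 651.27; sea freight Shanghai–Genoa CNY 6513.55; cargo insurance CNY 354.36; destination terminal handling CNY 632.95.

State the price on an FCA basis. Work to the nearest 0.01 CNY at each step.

FCA price: CNY 23183.77

Not relevant to the conversion: destination terminal — on the buyer under both terms; not part of either seller's price.
From CIF to FCA, the seller no longer bears: origin terminal, freight, insurance.
FCA price = 30702.95 − 651.27 − 6513.55 − 354.36 = 23183.77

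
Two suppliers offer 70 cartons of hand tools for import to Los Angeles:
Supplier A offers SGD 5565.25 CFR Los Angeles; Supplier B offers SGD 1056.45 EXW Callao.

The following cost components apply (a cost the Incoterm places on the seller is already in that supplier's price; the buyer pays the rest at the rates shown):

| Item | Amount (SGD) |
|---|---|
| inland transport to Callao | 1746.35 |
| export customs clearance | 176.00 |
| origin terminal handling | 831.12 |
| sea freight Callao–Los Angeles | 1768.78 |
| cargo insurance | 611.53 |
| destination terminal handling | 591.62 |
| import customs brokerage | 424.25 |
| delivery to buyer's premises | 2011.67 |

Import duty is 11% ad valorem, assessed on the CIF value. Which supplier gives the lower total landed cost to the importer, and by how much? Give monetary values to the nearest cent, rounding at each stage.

Supplier A (CFR):
CIF value = CFR price + insurance = 5565.25 + 611.53 = 6176.78
Import duty = 6176.78 × 11% = 679.45
Buyer bears (A): 611.53 + 591.62 + 424.25 + 2011.67 = 3639.07
Landed cost (A) = invoice 5565.25 + 3639.07 + duty 679.45 = 9883.77
Supplier B (EXW):
CIF value = EXW price + inland to port + export clearance + origin terminal + freight + insurance = 1056.45 + 1746.35 + 176.00 + 831.12 + 1768.78 + 611.53 = 6190.23
Import duty = 6190.23 × 11% = 680.93
Buyer bears (B): 1746.35 + 176.00 + 831.12 + 1768.78 + 611.53 + 591.62 + 424.25 + 2011.67 = 8161.32
Landed cost (B) = invoice 1056.45 + 8161.32 + duty 680.93 = 9898.70
Difference = |9883.77 − 9898.70| = 14.93

Supplier A is cheaper by SGD 14.93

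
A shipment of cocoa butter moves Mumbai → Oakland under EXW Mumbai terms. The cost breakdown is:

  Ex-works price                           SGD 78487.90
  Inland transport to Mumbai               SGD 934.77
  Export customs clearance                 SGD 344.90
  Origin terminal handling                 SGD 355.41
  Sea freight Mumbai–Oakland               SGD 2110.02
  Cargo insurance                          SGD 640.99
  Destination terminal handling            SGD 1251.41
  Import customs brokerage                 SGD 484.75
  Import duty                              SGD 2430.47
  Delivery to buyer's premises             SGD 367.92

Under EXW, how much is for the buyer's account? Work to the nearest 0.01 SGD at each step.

EXW: the seller makes goods available at their premises; the buyer bears all onward costs.
Seller's account: goods 78487.90 = 78487.90
Buyer's account: inland to port 934.77 + export clearance 344.90 + origin terminal 355.41 + freight 2110.02 + insurance 640.99 + destination terminal 1251.41 + brokerage 484.75 + duty 2430.47 + delivery 367.92 = 8920.64

Buyer's account: SGD 8920.64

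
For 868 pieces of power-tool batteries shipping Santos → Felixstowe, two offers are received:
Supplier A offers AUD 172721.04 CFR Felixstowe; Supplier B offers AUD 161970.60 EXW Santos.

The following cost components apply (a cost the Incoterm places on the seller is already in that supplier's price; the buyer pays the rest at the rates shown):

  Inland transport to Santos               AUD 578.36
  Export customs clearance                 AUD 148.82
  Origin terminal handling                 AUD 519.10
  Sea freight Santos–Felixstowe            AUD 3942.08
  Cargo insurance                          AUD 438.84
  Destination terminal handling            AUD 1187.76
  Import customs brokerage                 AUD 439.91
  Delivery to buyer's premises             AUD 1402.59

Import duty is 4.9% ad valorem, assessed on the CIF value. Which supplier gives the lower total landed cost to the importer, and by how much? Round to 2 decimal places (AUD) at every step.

Supplier B is cheaper by AUD 5834.62

Supplier A (CFR):
CIF value = CFR price + insurance = 172721.04 + 438.84 = 173159.88
Import duty = 173159.88 × 4.9% = 8484.83
Buyer bears (A): 438.84 + 1187.76 + 439.91 + 1402.59 = 3469.10
Landed cost (A) = invoice 172721.04 + 3469.10 + duty 8484.83 = 184674.97
Supplier B (EXW):
CIF value = EXW price + inland to port + export clearance + origin terminal + freight + insurance = 161970.60 + 578.36 + 148.82 + 519.10 + 3942.08 + 438.84 = 167597.80
Import duty = 167597.80 × 4.9% = 8212.29
Buyer bears (B): 578.36 + 148.82 + 519.10 + 3942.08 + 438.84 + 1187.76 + 439.91 + 1402.59 = 8657.46
Landed cost (B) = invoice 161970.60 + 8657.46 + duty 8212.29 = 178840.35
Difference = |184674.97 − 178840.35| = 5834.62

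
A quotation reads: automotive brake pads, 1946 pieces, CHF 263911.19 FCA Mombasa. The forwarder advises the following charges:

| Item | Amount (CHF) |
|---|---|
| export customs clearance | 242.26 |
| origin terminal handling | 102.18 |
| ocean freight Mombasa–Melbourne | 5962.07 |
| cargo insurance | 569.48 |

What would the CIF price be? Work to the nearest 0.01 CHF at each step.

Not relevant to the conversion: export clearance — on the seller under both FCA and CIF; already in the FCA price and stays in the CIF price.
From FCA to CIF, the seller additionally bears: origin terminal, freight, insurance.
CIF price = 263911.19 + 102.18 + 5962.07 + 569.48 = 270544.92

CIF price: CHF 270544.92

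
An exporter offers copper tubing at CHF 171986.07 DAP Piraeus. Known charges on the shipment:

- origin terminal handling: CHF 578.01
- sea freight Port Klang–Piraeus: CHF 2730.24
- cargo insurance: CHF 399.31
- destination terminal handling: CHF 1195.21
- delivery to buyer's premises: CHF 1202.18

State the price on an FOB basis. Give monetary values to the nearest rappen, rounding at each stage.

Not relevant to the conversion: origin terminal — on the seller under both DAP and FOB; already in the DAP price and stays in the FOB price.
From DAP to FOB, the seller no longer bears: freight, insurance, destination terminal, delivery.
FOB price = 171986.07 − 2730.24 − 399.31 − 1195.21 − 1202.18 = 166459.13

FOB price: CHF 166459.13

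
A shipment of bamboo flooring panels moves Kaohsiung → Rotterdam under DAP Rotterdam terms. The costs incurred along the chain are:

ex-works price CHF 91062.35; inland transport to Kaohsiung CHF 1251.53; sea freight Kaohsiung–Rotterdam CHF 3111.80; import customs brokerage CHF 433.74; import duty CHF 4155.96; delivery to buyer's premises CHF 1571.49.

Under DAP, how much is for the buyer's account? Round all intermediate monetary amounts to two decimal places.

Buyer's account: CHF 4589.70

DAP: the seller bears all costs to the named destination except import duty and clearance.
Seller's account: goods 91062.35 + inland to port 1251.53 + freight 3111.80 + delivery 1571.49 = 96997.17
Buyer's account: brokerage 433.74 + duty 4155.96 = 4589.70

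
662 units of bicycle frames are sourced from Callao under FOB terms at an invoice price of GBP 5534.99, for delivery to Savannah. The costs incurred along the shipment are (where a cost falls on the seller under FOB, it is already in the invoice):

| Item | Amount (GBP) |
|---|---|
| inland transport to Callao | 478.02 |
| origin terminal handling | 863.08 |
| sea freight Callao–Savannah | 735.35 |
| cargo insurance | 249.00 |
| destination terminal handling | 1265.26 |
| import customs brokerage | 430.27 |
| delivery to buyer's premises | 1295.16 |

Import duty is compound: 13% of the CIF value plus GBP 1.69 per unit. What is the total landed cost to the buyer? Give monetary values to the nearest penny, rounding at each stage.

FOB: the seller bears costs until goods are on board at the origin port; the buyer bears freight, insurance and all costs thereafter.
Already in the invoice (seller's account under FOB): inland to port, origin terminal — exclude.
CIF value = FOB price + freight + insurance = 5534.99 + 735.35 + 249.00 = 6519.34
Ad valorem component: 6519.34 × 13% = 847.51
Specific component: 662 × 1.69 = 1118.78
Import duty = 847.51 + 1118.78 = 1966.29
Buyer bears: freight 735.35 + insurance 249.00 + destination terminal 1265.26 + brokerage 430.27 + delivery 1295.16 + duty 1966.29 = 5941.33
Landed cost = invoice 5534.99 + 5941.33 = 11476.32

Total landed cost: GBP 11476.32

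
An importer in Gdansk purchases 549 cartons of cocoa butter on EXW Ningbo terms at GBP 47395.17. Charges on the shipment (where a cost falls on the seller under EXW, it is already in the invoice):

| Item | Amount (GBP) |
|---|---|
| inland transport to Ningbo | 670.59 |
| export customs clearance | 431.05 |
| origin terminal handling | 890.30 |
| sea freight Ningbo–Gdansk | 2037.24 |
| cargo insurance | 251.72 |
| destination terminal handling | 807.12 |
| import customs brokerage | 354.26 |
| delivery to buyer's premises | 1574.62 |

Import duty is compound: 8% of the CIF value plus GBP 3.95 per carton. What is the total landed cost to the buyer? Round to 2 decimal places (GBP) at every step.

EXW: the seller makes goods available at their premises; the buyer bears all onward costs.
CIF value = EXW price + inland to port + export clearance + origin terminal + freight + insurance = 47395.17 + 670.59 + 431.05 + 890.30 + 2037.24 + 251.72 = 51676.07
Ad valorem component: 51676.07 × 8% = 4134.09
Specific component: 549 × 3.95 = 2168.55
Import duty = 4134.09 + 2168.55 = 6302.64
Buyer bears: inland to port 670.59 + export clearance 431.05 + origin terminal 890.30 + freight 2037.24 + insurance 251.72 + destination terminal 807.12 + brokerage 354.26 + delivery 1574.62 + duty 6302.64 = 13319.54
Landed cost = invoice 47395.17 + 13319.54 = 60714.71

Total landed cost: GBP 60714.71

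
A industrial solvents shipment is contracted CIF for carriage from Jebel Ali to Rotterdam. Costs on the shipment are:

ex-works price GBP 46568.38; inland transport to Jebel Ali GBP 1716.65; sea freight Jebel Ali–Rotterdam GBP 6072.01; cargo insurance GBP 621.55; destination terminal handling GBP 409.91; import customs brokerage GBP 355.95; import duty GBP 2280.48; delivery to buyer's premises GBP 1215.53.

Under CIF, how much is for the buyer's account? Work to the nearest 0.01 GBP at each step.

Buyer's account: GBP 4261.87

CIF: the seller pays costs through ocean freight and marine insurance to the destination port.
Seller's account: goods 46568.38 + inland to port 1716.65 + freight 6072.01 + insurance 621.55 = 54978.59
Buyer's account: destination terminal 409.91 + brokerage 355.95 + duty 2280.48 + delivery 1215.53 = 4261.87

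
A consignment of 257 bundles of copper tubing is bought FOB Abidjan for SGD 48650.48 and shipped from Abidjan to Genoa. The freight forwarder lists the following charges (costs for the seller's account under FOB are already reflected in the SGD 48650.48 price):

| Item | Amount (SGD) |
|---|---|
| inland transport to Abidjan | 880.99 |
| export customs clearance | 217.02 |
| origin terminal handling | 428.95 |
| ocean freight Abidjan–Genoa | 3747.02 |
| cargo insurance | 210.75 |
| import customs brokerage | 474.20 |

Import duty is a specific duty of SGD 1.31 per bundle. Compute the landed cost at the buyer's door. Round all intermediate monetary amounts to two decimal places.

FOB: the seller bears costs until goods are on board at the origin port; the buyer bears freight, insurance and all costs thereafter.
Already in the invoice (seller's account under FOB): inland to port, export clearance, origin terminal — exclude.
CIF value = FOB price + freight + insurance = 48650.48 + 3747.02 + 210.75 = 52608.25
Import duty = 257 × 1.31 = 336.67
Buyer bears: freight 3747.02 + insurance 210.75 + brokerage 474.20 + duty 336.67 = 4768.64
Landed cost = invoice 48650.48 + 4768.64 = 53419.12

Total landed cost: SGD 53419.12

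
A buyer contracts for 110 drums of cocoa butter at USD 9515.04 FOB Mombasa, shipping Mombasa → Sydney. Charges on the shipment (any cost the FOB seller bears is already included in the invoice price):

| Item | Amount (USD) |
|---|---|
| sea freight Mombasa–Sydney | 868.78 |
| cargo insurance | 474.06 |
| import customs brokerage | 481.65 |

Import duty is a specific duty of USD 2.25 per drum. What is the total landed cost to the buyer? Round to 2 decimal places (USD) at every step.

Total landed cost: USD 11587.03

FOB: the seller bears costs until goods are on board at the origin port; the buyer bears freight, insurance and all costs thereafter.
CIF value = FOB price + freight + insurance = 9515.04 + 868.78 + 474.06 = 10857.88
Import duty = 110 × 2.25 = 247.50
Buyer bears: freight 868.78 + insurance 474.06 + brokerage 481.65 + duty 247.50 = 2071.99
Landed cost = invoice 9515.04 + 2071.99 = 11587.03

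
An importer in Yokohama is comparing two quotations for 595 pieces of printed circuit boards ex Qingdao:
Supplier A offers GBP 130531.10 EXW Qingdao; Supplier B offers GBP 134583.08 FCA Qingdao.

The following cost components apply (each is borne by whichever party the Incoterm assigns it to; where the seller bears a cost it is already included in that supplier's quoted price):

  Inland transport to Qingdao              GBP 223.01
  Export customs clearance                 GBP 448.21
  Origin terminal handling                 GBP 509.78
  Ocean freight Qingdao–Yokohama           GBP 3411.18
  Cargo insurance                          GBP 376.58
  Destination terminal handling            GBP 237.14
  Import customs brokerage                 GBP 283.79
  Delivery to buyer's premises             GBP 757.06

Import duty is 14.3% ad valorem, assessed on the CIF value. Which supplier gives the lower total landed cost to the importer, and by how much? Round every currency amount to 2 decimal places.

Supplier A is cheaper by GBP 3864.21

Supplier A (EXW):
CIF value = EXW price + inland to port + export clearance + origin terminal + freight + insurance = 130531.10 + 223.01 + 448.21 + 509.78 + 3411.18 + 376.58 = 135499.86
Import duty = 135499.86 × 14.3% = 19376.48
Buyer bears (A): 223.01 + 448.21 + 509.78 + 3411.18 + 376.58 + 237.14 + 283.79 + 757.06 = 6246.75
Landed cost (A) = invoice 130531.10 + 6246.75 + duty 19376.48 = 156154.33
Supplier B (FCA):
CIF value = FCA price + origin terminal + freight + insurance = 134583.08 + 509.78 + 3411.18 + 376.58 = 138880.62
Import duty = 138880.62 × 14.3% = 19859.93
Buyer bears (B): 509.78 + 3411.18 + 376.58 + 237.14 + 283.79 + 757.06 = 5575.53
Landed cost (B) = invoice 134583.08 + 5575.53 + duty 19859.93 = 160018.54
Difference = |156154.33 − 160018.54| = 3864.21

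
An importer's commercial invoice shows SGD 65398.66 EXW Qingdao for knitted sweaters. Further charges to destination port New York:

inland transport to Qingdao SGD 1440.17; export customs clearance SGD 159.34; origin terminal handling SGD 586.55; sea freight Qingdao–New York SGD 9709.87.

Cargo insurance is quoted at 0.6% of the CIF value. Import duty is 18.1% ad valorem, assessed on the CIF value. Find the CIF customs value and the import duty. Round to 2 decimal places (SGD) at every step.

CIF value: SGD 77761.16; import duty: SGD 14074.77

Let C be the CIF value. C = EXW price + pre-shipment costs + freight + 0.6% × C
C − 0.6% × C = 65398.66 + 1440.17 + 159.34 + 586.55 + 9709.87
0.994 × C = 77294.59
C = 77294.59 / 0.994 = 77761.16
Insurance premium = 0.6% × 77761.16 = 466.57
Import duty = 77761.16 × 18.1% = 14074.77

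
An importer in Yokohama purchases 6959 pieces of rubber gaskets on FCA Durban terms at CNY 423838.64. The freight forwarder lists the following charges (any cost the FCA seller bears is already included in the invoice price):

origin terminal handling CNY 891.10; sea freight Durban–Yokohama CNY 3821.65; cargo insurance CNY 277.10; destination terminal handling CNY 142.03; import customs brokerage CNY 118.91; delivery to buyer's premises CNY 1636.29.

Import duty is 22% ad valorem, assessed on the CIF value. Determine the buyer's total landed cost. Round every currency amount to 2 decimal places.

FCA: the seller delivers export-cleared goods to the carrier; the buyer bears costs from that point.
CIF value = FCA price + origin terminal + freight + insurance = 423838.64 + 891.10 + 3821.65 + 277.10 = 428828.49
Import duty = 428828.49 × 22% = 94342.27
Buyer bears: origin terminal 891.10 + freight 3821.65 + insurance 277.10 + destination terminal 142.03 + brokerage 118.91 + delivery 1636.29 + duty 94342.27 = 101229.35
Landed cost = invoice 423838.64 + 101229.35 = 525067.99

Total landed cost: CNY 525067.99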